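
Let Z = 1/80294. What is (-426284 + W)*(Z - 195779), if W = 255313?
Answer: 2687643436783275/80294 ≈ 3.3473e+10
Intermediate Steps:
Z = 1/80294 ≈ 1.2454e-5
(-426284 + W)*(Z - 195779) = (-426284 + 255313)*(1/80294 - 195779) = -170971*(-15719879025/80294) = 2687643436783275/80294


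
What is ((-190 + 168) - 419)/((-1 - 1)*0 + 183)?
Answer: -147/61 ≈ -2.4098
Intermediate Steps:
((-190 + 168) - 419)/((-1 - 1)*0 + 183) = (-22 - 419)/(-2*0 + 183) = -441/(0 + 183) = -441/183 = -441*1/183 = -147/61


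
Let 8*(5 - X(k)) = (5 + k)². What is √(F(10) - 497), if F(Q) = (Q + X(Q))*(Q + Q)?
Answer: 7*I*√62/2 ≈ 27.559*I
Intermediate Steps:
X(k) = 5 - (5 + k)²/8
F(Q) = 2*Q*(5 + Q - (5 + Q)²/8) (F(Q) = (Q + (5 - (5 + Q)²/8))*(Q + Q) = (5 + Q - (5 + Q)²/8)*(2*Q) = 2*Q*(5 + Q - (5 + Q)²/8))
√(F(10) - 497) = √((¼)*10*(15 - 1*10² - 2*10) - 497) = √((¼)*10*(15 - 1*100 - 20) - 497) = √((¼)*10*(15 - 100 - 20) - 497) = √((¼)*10*(-105) - 497) = √(-525/2 - 497) = √(-1519/2) = 7*I*√62/2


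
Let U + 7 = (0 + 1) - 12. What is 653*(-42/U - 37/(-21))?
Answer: 56158/21 ≈ 2674.2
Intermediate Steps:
U = -18 (U = -7 + ((0 + 1) - 12) = -7 + (1 - 12) = -7 - 11 = -18)
653*(-42/U - 37/(-21)) = 653*(-42/(-18) - 37/(-21)) = 653*(-42*(-1/18) - 37*(-1/21)) = 653*(7/3 + 37/21) = 653*(86/21) = 56158/21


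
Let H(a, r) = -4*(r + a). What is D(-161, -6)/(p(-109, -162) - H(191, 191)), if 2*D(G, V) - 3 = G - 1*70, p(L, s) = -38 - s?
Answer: -57/826 ≈ -0.069007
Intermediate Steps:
H(a, r) = -4*a - 4*r (H(a, r) = -4*(a + r) = -4*a - 4*r)
D(G, V) = -67/2 + G/2 (D(G, V) = 3/2 + (G - 1*70)/2 = 3/2 + (G - 70)/2 = 3/2 + (-70 + G)/2 = 3/2 + (-35 + G/2) = -67/2 + G/2)
D(-161, -6)/(p(-109, -162) - H(191, 191)) = (-67/2 + (½)*(-161))/((-38 - 1*(-162)) - (-4*191 - 4*191)) = (-67/2 - 161/2)/((-38 + 162) - (-764 - 764)) = -114/(124 - 1*(-1528)) = -114/(124 + 1528) = -114/1652 = -114*1/1652 = -57/826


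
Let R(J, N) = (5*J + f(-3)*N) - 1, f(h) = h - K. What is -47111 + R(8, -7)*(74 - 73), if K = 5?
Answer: -47016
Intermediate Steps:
f(h) = -5 + h (f(h) = h - 1*5 = h - 5 = -5 + h)
R(J, N) = -1 - 8*N + 5*J (R(J, N) = (5*J + (-5 - 3)*N) - 1 = (5*J - 8*N) - 1 = (-8*N + 5*J) - 1 = -1 - 8*N + 5*J)
-47111 + R(8, -7)*(74 - 73) = -47111 + (-1 - 8*(-7) + 5*8)*(74 - 73) = -47111 + (-1 + 56 + 40)*1 = -47111 + 95*1 = -47111 + 95 = -47016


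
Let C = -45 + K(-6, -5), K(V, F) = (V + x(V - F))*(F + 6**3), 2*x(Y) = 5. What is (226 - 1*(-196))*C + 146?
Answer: -330491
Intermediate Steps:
x(Y) = 5/2 (x(Y) = (1/2)*5 = 5/2)
K(V, F) = (216 + F)*(5/2 + V) (K(V, F) = (V + 5/2)*(F + 6**3) = (5/2 + V)*(F + 216) = (5/2 + V)*(216 + F) = (216 + F)*(5/2 + V))
C = -1567/2 (C = -45 + (540 + 216*(-6) + (5/2)*(-5) - 5*(-6)) = -45 + (540 - 1296 - 25/2 + 30) = -45 - 1477/2 = -1567/2 ≈ -783.50)
(226 - 1*(-196))*C + 146 = (226 - 1*(-196))*(-1567/2) + 146 = (226 + 196)*(-1567/2) + 146 = 422*(-1567/2) + 146 = -330637 + 146 = -330491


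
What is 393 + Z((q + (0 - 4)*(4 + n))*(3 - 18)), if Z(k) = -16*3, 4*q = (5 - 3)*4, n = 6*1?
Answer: 345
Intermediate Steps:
n = 6
q = 2 (q = ((5 - 3)*4)/4 = (2*4)/4 = (1/4)*8 = 2)
Z(k) = -48
393 + Z((q + (0 - 4)*(4 + n))*(3 - 18)) = 393 - 48 = 345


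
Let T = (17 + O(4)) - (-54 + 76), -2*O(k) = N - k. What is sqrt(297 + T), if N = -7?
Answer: sqrt(1190)/2 ≈ 17.248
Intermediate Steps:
O(k) = 7/2 + k/2 (O(k) = -(-7 - k)/2 = 7/2 + k/2)
T = 1/2 (T = (17 + (7/2 + (1/2)*4)) - (-54 + 76) = (17 + (7/2 + 2)) - 1*22 = (17 + 11/2) - 22 = 45/2 - 22 = 1/2 ≈ 0.50000)
sqrt(297 + T) = sqrt(297 + 1/2) = sqrt(595/2) = sqrt(1190)/2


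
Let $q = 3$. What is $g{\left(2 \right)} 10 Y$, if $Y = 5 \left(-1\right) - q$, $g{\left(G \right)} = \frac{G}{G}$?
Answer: $-80$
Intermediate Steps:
$g{\left(G \right)} = 1$
$Y = -8$ ($Y = 5 \left(-1\right) - 3 = -5 - 3 = -8$)
$g{\left(2 \right)} 10 Y = 1 \cdot 10 \left(-8\right) = 10 \left(-8\right) = -80$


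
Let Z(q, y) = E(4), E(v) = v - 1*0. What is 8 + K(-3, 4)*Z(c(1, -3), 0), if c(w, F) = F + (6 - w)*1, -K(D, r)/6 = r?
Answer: -88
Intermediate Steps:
K(D, r) = -6*r
c(w, F) = 6 + F - w (c(w, F) = F + (6 - w) = 6 + F - w)
E(v) = v (E(v) = v + 0 = v)
Z(q, y) = 4
8 + K(-3, 4)*Z(c(1, -3), 0) = 8 - 6*4*4 = 8 - 24*4 = 8 - 96 = -88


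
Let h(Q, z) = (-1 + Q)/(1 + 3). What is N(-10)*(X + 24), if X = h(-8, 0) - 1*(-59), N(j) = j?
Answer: -1615/2 ≈ -807.50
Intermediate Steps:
h(Q, z) = -1/4 + Q/4 (h(Q, z) = (-1 + Q)/4 = (-1 + Q)*(1/4) = -1/4 + Q/4)
X = 227/4 (X = (-1/4 + (1/4)*(-8)) - 1*(-59) = (-1/4 - 2) + 59 = -9/4 + 59 = 227/4 ≈ 56.750)
N(-10)*(X + 24) = -10*(227/4 + 24) = -10*323/4 = -1615/2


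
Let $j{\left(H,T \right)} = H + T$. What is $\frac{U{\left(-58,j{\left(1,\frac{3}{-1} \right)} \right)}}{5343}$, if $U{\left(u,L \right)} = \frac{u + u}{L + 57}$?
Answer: $- \frac{116}{293865} \approx -0.00039474$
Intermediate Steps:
$U{\left(u,L \right)} = \frac{2 u}{57 + L}$
$\frac{U{\left(-58,j{\left(1,\frac{3}{-1} \right)} \right)}}{5343} = \frac{2 \left(-58\right) \frac{1}{57 + \left(1 + \frac{3}{-1}\right)}}{5343} = 2 \left(-58\right) \frac{1}{57 + \left(1 + 3 \left(-1\right)\right)} \frac{1}{5343} = 2 \left(-58\right) \frac{1}{57 + \left(1 - 3\right)} \frac{1}{5343} = 2 \left(-58\right) \frac{1}{57 - 2} \cdot \frac{1}{5343} = 2 \left(-58\right) \frac{1}{55} \cdot \frac{1}{5343} = \left(- \frac{116}{55}\right) \frac{1}{5343} = - \frac{116}{293865}$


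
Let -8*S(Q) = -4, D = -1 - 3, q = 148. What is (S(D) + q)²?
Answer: 88209/4 ≈ 22052.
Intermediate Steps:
D = -4
S(Q) = ½ (S(Q) = -⅛*(-4) = ½)
(S(D) + q)² = (½ + 148)² = (297/2)² = 88209/4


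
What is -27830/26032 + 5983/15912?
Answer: -8971297/12944412 ≈ -0.69306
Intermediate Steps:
-27830/26032 + 5983/15912 = -27830*1/26032 + 5983*(1/15912) = -13915/13016 + 5983/15912 = -8971297/12944412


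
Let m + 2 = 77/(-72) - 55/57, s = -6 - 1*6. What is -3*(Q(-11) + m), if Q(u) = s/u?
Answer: 44293/5016 ≈ 8.8303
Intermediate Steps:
s = -12 (s = -6 - 6 = -12)
Q(u) = -12/u
m = -5519/1368 (m = -2 + (77/(-72) - 55/57) = -2 + (77*(-1/72) - 55*1/57) = -2 + (-77/72 - 55/57) = -2 - 2783/1368 = -5519/1368 ≈ -4.0344)
-3*(Q(-11) + m) = -3*(-12/(-11) - 5519/1368) = -3*(-12*(-1/11) - 5519/1368) = -3*(12/11 - 5519/1368) = -3*(-44293/15048) = 44293/5016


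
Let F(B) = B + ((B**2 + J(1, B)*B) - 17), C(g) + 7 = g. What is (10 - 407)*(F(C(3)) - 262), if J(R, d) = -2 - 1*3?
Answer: 98059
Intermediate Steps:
J(R, d) = -5 (J(R, d) = -2 - 3 = -5)
C(g) = -7 + g
F(B) = -17 + B**2 - 4*B (F(B) = B + ((B**2 - 5*B) - 17) = B + (-17 + B**2 - 5*B) = -17 + B**2 - 4*B)
(10 - 407)*(F(C(3)) - 262) = (10 - 407)*((-17 + (-7 + 3)**2 - 4*(-7 + 3)) - 262) = -397*((-17 + (-4)**2 - 4*(-4)) - 262) = -397*((-17 + 16 + 16) - 262) = -397*(15 - 262) = -397*(-247) = 98059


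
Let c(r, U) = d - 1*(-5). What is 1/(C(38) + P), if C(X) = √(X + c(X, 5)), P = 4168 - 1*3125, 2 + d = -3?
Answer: 1043/1087811 - √38/1087811 ≈ 0.00095314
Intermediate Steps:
d = -5 (d = -2 - 3 = -5)
c(r, U) = 0 (c(r, U) = -5 - 1*(-5) = -5 + 5 = 0)
P = 1043 (P = 4168 - 3125 = 1043)
C(X) = √X (C(X) = √(X + 0) = √X)
1/(C(38) + P) = 1/(√38 + 1043) = 1/(1043 + √38)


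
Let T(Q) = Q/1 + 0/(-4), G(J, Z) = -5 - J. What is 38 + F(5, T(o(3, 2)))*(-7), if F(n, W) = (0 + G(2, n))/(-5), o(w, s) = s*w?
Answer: 141/5 ≈ 28.200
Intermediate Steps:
T(Q) = Q (T(Q) = Q*1 + 0*(-1/4) = Q + 0 = Q)
F(n, W) = 7/5 (F(n, W) = (0 + (-5 - 1*2))/(-5) = (0 + (-5 - 2))*(-1/5) = (0 - 7)*(-1/5) = -7*(-1/5) = 7/5)
38 + F(5, T(o(3, 2)))*(-7) = 38 + (7/5)*(-7) = 38 - 49/5 = 141/5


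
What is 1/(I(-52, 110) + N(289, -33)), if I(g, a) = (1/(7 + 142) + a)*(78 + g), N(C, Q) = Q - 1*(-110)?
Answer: 149/437639 ≈ 0.00034046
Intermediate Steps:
N(C, Q) = 110 + Q (N(C, Q) = Q + 110 = 110 + Q)
I(g, a) = (78 + g)*(1/149 + a) (I(g, a) = (1/149 + a)*(78 + g) = (78 + g)*(1/149 + a))
1/(I(-52, 110) + N(289, -33)) = 1/((78/149 + 78*110 + (1/149)*(-52) + 110*(-52)) + (110 - 33)) = 1/((78/149 + 8580 - 52/149 - 5720) + 77) = 1/(426166/149 + 77) = 1/(437639/149) = 149/437639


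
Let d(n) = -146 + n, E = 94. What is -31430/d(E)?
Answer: 15715/26 ≈ 604.42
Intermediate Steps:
-31430/d(E) = -31430/(-146 + 94) = -31430/(-52) = -31430*(-1/52) = 15715/26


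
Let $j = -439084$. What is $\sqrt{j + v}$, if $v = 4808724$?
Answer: $2 \sqrt{1092410} \approx 2090.4$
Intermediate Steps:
$\sqrt{j + v} = \sqrt{-439084 + 4808724} = \sqrt{4369640} = 2 \sqrt{1092410}$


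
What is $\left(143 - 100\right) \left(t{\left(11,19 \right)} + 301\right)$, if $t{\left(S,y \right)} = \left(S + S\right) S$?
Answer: $23349$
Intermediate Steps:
$t{\left(S,y \right)} = 2 S^{2}$ ($t{\left(S,y \right)} = 2 S S = 2 S^{2}$)
$\left(143 - 100\right) \left(t{\left(11,19 \right)} + 301\right) = \left(143 - 100\right) \left(2 \cdot 11^{2} + 301\right) = 43 \left(2 \cdot 121 + 301\right) = 43 \left(242 + 301\right) = 43 \cdot 543 = 23349$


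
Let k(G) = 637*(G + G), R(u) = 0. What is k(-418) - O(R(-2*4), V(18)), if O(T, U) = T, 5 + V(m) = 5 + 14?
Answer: -532532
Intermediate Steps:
V(m) = 14 (V(m) = -5 + (5 + 14) = -5 + 19 = 14)
k(G) = 1274*G (k(G) = 637*(2*G) = 1274*G)
k(-418) - O(R(-2*4), V(18)) = 1274*(-418) - 1*0 = -532532 + 0 = -532532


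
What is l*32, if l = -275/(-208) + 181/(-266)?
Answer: 35502/1729 ≈ 20.533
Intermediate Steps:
l = 17751/27664 (l = -275*(-1/208) + 181*(-1/266) = 275/208 - 181/266 = 17751/27664 ≈ 0.64166)
l*32 = (17751/27664)*32 = 35502/1729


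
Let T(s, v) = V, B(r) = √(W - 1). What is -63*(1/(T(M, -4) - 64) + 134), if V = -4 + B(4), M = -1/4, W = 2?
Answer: -565551/67 ≈ -8441.1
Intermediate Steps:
M = -¼ (M = -1*¼ = -¼ ≈ -0.25000)
B(r) = 1 (B(r) = √(2 - 1) = √1 = 1)
V = -3 (V = -4 + 1 = -3)
T(s, v) = -3
-63*(1/(T(M, -4) - 64) + 134) = -63*(1/(-3 - 64) + 134) = -63*(1/(-67) + 134) = -63*(-1/67 + 134) = -63*8977/67 = -565551/67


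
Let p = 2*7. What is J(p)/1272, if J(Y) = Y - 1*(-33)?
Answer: 47/1272 ≈ 0.036950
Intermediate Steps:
p = 14
J(Y) = 33 + Y (J(Y) = Y + 33 = 33 + Y)
J(p)/1272 = (33 + 14)/1272 = 47*(1/1272) = 47/1272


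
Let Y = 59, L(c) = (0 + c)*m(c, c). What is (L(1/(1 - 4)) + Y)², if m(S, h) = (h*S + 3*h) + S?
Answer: 2572816/729 ≈ 3529.2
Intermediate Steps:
m(S, h) = S + 3*h + S*h (m(S, h) = (S*h + 3*h) + S = (3*h + S*h) + S = S + 3*h + S*h)
L(c) = c*(c² + 4*c) (L(c) = (0 + c)*(c + 3*c + c*c) = c*(c + 3*c + c²) = c*(c² + 4*c))
(L(1/(1 - 4)) + Y)² = ((1/(1 - 4))²*(4 + 1/(1 - 4)) + 59)² = ((1/(-3))²*(4 + 1/(-3)) + 59)² = ((-⅓)²*(4 - ⅓) + 59)² = ((⅑)*(11/3) + 59)² = (11/27 + 59)² = (1604/27)² = 2572816/729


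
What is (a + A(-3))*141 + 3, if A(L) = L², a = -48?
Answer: -5496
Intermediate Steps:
(a + A(-3))*141 + 3 = (-48 + (-3)²)*141 + 3 = (-48 + 9)*141 + 3 = -39*141 + 3 = -5499 + 3 = -5496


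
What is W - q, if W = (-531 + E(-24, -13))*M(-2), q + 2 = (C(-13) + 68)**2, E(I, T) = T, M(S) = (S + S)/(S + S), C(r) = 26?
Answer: -9378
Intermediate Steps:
M(S) = 1 (M(S) = (2*S)/((2*S)) = (2*S)*(1/(2*S)) = 1)
q = 8834 (q = -2 + (26 + 68)**2 = -2 + 94**2 = -2 + 8836 = 8834)
W = -544 (W = (-531 - 13)*1 = -544*1 = -544)
W - q = -544 - 1*8834 = -544 - 8834 = -9378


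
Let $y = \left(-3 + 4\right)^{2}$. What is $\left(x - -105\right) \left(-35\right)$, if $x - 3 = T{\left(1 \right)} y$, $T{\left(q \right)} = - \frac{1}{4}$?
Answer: $- \frac{15085}{4} \approx -3771.3$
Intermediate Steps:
$T{\left(q \right)} = - \frac{1}{4}$ ($T{\left(q \right)} = \left(-1\right) \frac{1}{4} = - \frac{1}{4}$)
$y = 1$ ($y = 1^{2} = 1$)
$x = \frac{11}{4}$ ($x = 3 - \frac{1}{4} = \frac{11}{4} \approx 2.75$)
$\left(x - -105\right) \left(-35\right) = \left(\frac{11}{4} - -105\right) \left(-35\right) = \left(\frac{11}{4} + 105\right) \left(-35\right) = \frac{431}{4} \left(-35\right) = - \frac{15085}{4}$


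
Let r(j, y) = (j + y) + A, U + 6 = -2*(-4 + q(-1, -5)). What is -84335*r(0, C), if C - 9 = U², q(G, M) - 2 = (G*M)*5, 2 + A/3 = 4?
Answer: -229306865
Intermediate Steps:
A = 6 (A = -6 + 3*4 = -6 + 12 = 6)
q(G, M) = 2 + 5*G*M (q(G, M) = 2 + (G*M)*5 = 2 + 5*G*M)
U = -52 (U = -6 - 2*(-4 + (2 + 5*(-1)*(-5))) = -6 - 2*(-4 + (2 + 25)) = -6 - 2*(-4 + 27) = -6 - 2*23 = -6 - 46 = -52)
C = 2713 (C = 9 + (-52)² = 9 + 2704 = 2713)
r(j, y) = 6 + j + y (r(j, y) = (j + y) + 6 = 6 + j + y)
-84335*r(0, C) = -84335*(6 + 0 + 2713) = -84335*2719 = -229306865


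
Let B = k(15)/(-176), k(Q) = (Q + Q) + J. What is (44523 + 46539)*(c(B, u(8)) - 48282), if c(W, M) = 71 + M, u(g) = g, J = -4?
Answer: -4389461586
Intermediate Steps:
k(Q) = -4 + 2*Q (k(Q) = (Q + Q) - 4 = 2*Q - 4 = -4 + 2*Q)
B = -13/88 (B = (-4 + 2*15)/(-176) = (-4 + 30)*(-1/176) = 26*(-1/176) = -13/88 ≈ -0.14773)
(44523 + 46539)*(c(B, u(8)) - 48282) = (44523 + 46539)*((71 + 8) - 48282) = 91062*(79 - 48282) = 91062*(-48203) = -4389461586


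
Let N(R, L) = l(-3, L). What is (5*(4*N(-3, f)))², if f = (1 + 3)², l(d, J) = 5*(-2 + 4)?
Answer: 40000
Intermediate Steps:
l(d, J) = 10 (l(d, J) = 5*2 = 10)
f = 16 (f = 4² = 16)
N(R, L) = 10
(5*(4*N(-3, f)))² = (5*(4*10))² = (5*40)² = 200² = 40000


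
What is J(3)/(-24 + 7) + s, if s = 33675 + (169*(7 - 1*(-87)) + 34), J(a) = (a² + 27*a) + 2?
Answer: 843023/17 ≈ 49590.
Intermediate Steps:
J(a) = 2 + a² + 27*a
s = 49595 (s = 33675 + (169*(7 + 87) + 34) = 33675 + (169*94 + 34) = 33675 + (15886 + 34) = 33675 + 15920 = 49595)
J(3)/(-24 + 7) + s = (2 + 3² + 27*3)/(-24 + 7) + 49595 = (2 + 9 + 81)/(-17) + 49595 = 92*(-1/17) + 49595 = -92/17 + 49595 = 843023/17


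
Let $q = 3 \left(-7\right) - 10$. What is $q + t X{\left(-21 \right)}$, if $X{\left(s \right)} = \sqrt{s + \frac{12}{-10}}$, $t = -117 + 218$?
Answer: $-31 + \frac{101 i \sqrt{555}}{5} \approx -31.0 + 475.88 i$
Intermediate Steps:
$t = 101$
$q = -31$ ($q = -21 - 10 = -31$)
$X{\left(s \right)} = \sqrt{- \frac{6}{5} + s}$ ($X{\left(s \right)} = \sqrt{s + 12 \left(- \frac{1}{10}\right)} = \sqrt{s - \frac{6}{5}} = \sqrt{- \frac{6}{5} + s}$)
$q + t X{\left(-21 \right)} = -31 + 101 \frac{\sqrt{-30 + 25 \left(-21\right)}}{5} = -31 + 101 \frac{\sqrt{-30 - 525}}{5} = -31 + 101 \frac{\sqrt{-555}}{5} = -31 + 101 \frac{i \sqrt{555}}{5} = -31 + \frac{101 i \sqrt{555}}{5}$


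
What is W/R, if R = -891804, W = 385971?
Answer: -128657/297268 ≈ -0.43280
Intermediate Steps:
W/R = 385971/(-891804) = 385971*(-1/891804) = -128657/297268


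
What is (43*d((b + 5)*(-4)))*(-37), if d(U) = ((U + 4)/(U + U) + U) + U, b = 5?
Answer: 2531281/20 ≈ 1.2656e+5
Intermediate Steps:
d(U) = 2*U + (4 + U)/(2*U) (d(U) = ((4 + U)/((2*U)) + U) + U = ((4 + U)*(1/(2*U)) + U) + U = ((4 + U)/(2*U) + U) + U = (U + (4 + U)/(2*U)) + U = 2*U + (4 + U)/(2*U))
(43*d((b + 5)*(-4)))*(-37) = (43*(½ + 2*((5 + 5)*(-4)) + 2/(((5 + 5)*(-4)))))*(-37) = (43*(½ + 2*(10*(-4)) + 2/((10*(-4)))))*(-37) = (43*(½ + 2*(-40) + 2/(-40)))*(-37) = (43*(½ - 80 + 2*(-1/40)))*(-37) = (43*(½ - 80 - 1/20))*(-37) = (43*(-1591/20))*(-37) = -68413/20*(-37) = 2531281/20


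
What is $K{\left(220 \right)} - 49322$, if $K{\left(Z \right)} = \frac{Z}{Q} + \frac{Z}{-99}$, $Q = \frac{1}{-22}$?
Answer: $- \frac{487478}{9} \approx -54164.0$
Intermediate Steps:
$Q = - \frac{1}{22} \approx -0.045455$
$K{\left(Z \right)} = - \frac{2179 Z}{99}$ ($K{\left(Z \right)} = \frac{Z}{- \frac{1}{22}} + \frac{Z}{-99} = Z \left(-22\right) + Z \left(- \frac{1}{99}\right) = - 22 Z - \frac{Z}{99} = - \frac{2179 Z}{99}$)
$K{\left(220 \right)} - 49322 = \left(- \frac{2179}{99}\right) 220 - 49322 = - \frac{43580}{9} - 49322 = - \frac{487478}{9}$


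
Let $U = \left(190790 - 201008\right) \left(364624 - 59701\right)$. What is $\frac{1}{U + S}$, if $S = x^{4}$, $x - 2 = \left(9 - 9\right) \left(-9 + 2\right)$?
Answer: $- \frac{1}{3115703198} \approx -3.2095 \cdot 10^{-10}$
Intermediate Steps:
$U = -3115703214$ ($U = \left(-10218\right) 304923 = -3115703214$)
$x = 2$ ($x = 2 + \left(9 - 9\right) \left(-9 + 2\right) = 2 + 0 \left(-7\right) = 2 + 0 = 2$)
$S = 16$ ($S = 2^{4} = 16$)
$\frac{1}{U + S} = \frac{1}{-3115703214 + 16} = \frac{1}{-3115703198} = - \frac{1}{3115703198}$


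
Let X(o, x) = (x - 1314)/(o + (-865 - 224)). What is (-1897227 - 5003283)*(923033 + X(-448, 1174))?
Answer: -9789766378849110/1537 ≈ -6.3694e+12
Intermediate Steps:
X(o, x) = (-1314 + x)/(-1089 + o) (X(o, x) = (-1314 + x)/(o - 1089) = (-1314 + x)/(-1089 + o))
(-1897227 - 5003283)*(923033 + X(-448, 1174)) = (-1897227 - 5003283)*(923033 + (-1314 + 1174)/(-1089 - 448)) = -6900510*(923033 - 140/(-1537)) = -6900510*(923033 - 1/1537*(-140)) = -6900510*(923033 + 140/1537) = -6900510*1418701861/1537 = -9789766378849110/1537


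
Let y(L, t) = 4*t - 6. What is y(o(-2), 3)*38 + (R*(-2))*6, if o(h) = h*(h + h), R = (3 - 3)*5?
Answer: 228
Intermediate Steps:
R = 0 (R = 0*5 = 0)
o(h) = 2*h² (o(h) = h*(2*h) = 2*h²)
y(L, t) = -6 + 4*t
y(o(-2), 3)*38 + (R*(-2))*6 = (-6 + 4*3)*38 + (0*(-2))*6 = (-6 + 12)*38 + 0*6 = 6*38 + 0 = 228 + 0 = 228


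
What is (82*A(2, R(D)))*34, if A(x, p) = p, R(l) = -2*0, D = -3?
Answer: 0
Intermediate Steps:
R(l) = 0
(82*A(2, R(D)))*34 = (82*0)*34 = 0*34 = 0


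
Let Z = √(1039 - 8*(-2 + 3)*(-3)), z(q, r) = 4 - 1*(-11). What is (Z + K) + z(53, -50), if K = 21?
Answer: 36 + √1063 ≈ 68.604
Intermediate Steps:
z(q, r) = 15 (z(q, r) = 4 + 11 = 15)
Z = √1063 (Z = √(1039 - 8*1*(-3)) = √(1039 - 8*(-3)) = √(1039 + 24) = √1063 ≈ 32.604)
(Z + K) + z(53, -50) = (√1063 + 21) + 15 = (21 + √1063) + 15 = 36 + √1063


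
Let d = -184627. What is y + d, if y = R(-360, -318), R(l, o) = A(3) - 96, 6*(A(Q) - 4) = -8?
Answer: -554161/3 ≈ -1.8472e+5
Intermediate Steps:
A(Q) = 8/3 (A(Q) = 4 + (1/6)*(-8) = 4 - 4/3 = 8/3)
R(l, o) = -280/3 (R(l, o) = 8/3 - 96 = -280/3)
y = -280/3 ≈ -93.333
y + d = -280/3 - 184627 = -554161/3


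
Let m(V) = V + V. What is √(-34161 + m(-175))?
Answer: I*√34511 ≈ 185.77*I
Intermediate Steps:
m(V) = 2*V
√(-34161 + m(-175)) = √(-34161 + 2*(-175)) = √(-34161 - 350) = √(-34511) = I*√34511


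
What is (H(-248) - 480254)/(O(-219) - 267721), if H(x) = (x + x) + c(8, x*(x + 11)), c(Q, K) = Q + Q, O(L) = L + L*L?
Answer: 480734/219979 ≈ 2.1854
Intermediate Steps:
O(L) = L + L²
c(Q, K) = 2*Q
H(x) = 16 + 2*x (H(x) = (x + x) + 2*8 = 2*x + 16 = 16 + 2*x)
(H(-248) - 480254)/(O(-219) - 267721) = ((16 + 2*(-248)) - 480254)/(-219*(1 - 219) - 267721) = ((16 - 496) - 480254)/(-219*(-218) - 267721) = (-480 - 480254)/(47742 - 267721) = -480734/(-219979) = -480734*(-1/219979) = 480734/219979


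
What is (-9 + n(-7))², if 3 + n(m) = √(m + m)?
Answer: (12 - I*√14)² ≈ 130.0 - 89.8*I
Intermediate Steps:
n(m) = -3 + √2*√m (n(m) = -3 + √(m + m) = -3 + √(2*m) = -3 + √2*√m)
(-9 + n(-7))² = (-9 + (-3 + √2*√(-7)))² = (-9 + (-3 + √2*(I*√7)))² = (-9 + (-3 + I*√14))² = (-12 + I*√14)²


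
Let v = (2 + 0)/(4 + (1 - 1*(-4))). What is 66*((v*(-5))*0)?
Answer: 0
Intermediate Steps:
v = 2/9 (v = 2/(4 + (1 + 4)) = 2/(4 + 5) = 2/9 ≈ 0.22222)
66*((v*(-5))*0) = 66*(((2/9)*(-5))*0) = 66*(-10/9*0) = 66*0 = 0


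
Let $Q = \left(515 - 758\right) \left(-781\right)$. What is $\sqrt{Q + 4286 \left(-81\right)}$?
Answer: $9 i \sqrt{1943} \approx 396.72 i$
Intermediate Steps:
$Q = 189783$ ($Q = \left(-243\right) \left(-781\right) = 189783$)
$\sqrt{Q + 4286 \left(-81\right)} = \sqrt{189783 + 4286 \left(-81\right)} = \sqrt{189783 - 347166} = \sqrt{-157383} = 9 i \sqrt{1943}$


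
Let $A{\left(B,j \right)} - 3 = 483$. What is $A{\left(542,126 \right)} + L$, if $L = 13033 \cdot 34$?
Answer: $443608$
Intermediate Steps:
$A{\left(B,j \right)} = 486$ ($A{\left(B,j \right)} = 3 + 483 = 486$)
$L = 443122$
$A{\left(542,126 \right)} + L = 486 + 443122 = 443608$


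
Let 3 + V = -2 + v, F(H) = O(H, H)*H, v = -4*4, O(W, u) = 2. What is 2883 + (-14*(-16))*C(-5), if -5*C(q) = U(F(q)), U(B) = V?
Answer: 19119/5 ≈ 3823.8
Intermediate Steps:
v = -16
F(H) = 2*H
V = -21 (V = -3 + (-2 - 16) = -3 - 18 = -21)
U(B) = -21
C(q) = 21/5 (C(q) = -⅕*(-21) = 21/5)
2883 + (-14*(-16))*C(-5) = 2883 - 14*(-16)*(21/5) = 2883 + 224*(21/5) = 2883 + 4704/5 = 19119/5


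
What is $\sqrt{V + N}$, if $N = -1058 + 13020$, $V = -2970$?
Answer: $4 \sqrt{562} \approx 94.826$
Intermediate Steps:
$N = 11962$
$\sqrt{V + N} = \sqrt{-2970 + 11962} = \sqrt{8992} = 4 \sqrt{562}$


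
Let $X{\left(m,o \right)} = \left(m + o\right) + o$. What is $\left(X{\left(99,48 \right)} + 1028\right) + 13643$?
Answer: $14866$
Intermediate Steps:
$X{\left(m,o \right)} = m + 2 o$
$\left(X{\left(99,48 \right)} + 1028\right) + 13643 = \left(\left(99 + 2 \cdot 48\right) + 1028\right) + 13643 = \left(\left(99 + 96\right) + 1028\right) + 13643 = \left(195 + 1028\right) + 13643 = 1223 + 13643 = 14866$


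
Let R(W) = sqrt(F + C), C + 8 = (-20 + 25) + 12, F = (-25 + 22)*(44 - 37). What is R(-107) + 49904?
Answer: 49904 + 2*I*sqrt(3) ≈ 49904.0 + 3.4641*I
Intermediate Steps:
F = -21 (F = -3*7 = -21)
C = 9 (C = -8 + ((-20 + 25) + 12) = -8 + (5 + 12) = -8 + 17 = 9)
R(W) = 2*I*sqrt(3) (R(W) = sqrt(-21 + 9) = sqrt(-12) = 2*I*sqrt(3))
R(-107) + 49904 = 2*I*sqrt(3) + 49904 = 49904 + 2*I*sqrt(3)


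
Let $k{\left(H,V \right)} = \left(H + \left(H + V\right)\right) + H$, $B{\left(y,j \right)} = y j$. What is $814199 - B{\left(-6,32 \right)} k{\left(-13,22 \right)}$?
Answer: $810935$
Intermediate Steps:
$B{\left(y,j \right)} = j y$
$k{\left(H,V \right)} = V + 3 H$ ($k{\left(H,V \right)} = \left(V + 2 H\right) + H = V + 3 H$)
$814199 - B{\left(-6,32 \right)} k{\left(-13,22 \right)} = 814199 - 32 \left(-6\right) \left(22 + 3 \left(-13\right)\right) = 814199 - - 192 \left(22 - 39\right) = 814199 - \left(-192\right) \left(-17\right) = 814199 - 3264 = 810935$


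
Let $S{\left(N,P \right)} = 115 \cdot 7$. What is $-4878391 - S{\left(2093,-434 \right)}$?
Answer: $-4879196$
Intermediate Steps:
$S{\left(N,P \right)} = 805$
$-4878391 - S{\left(2093,-434 \right)} = -4878391 - 805 = -4879196$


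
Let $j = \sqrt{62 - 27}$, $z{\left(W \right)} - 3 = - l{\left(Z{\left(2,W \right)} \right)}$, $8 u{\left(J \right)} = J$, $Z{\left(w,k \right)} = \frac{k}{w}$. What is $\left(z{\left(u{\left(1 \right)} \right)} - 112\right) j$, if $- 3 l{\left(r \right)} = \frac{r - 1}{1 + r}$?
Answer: $- \frac{1858 \sqrt{35}}{17} \approx -646.59$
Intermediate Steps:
$u{\left(J \right)} = \frac{J}{8}$
$l{\left(r \right)} = - \frac{-1 + r}{3 \left(1 + r\right)}$ ($l{\left(r \right)} = - \frac{\left(r - 1\right) \frac{1}{1 + r}}{3} = - \frac{\left(-1 + r\right) \frac{1}{1 + r}}{3} = - \frac{\frac{1}{1 + r} \left(-1 + r\right)}{3} = - \frac{-1 + r}{3 \left(1 + r\right)}$)
$z{\left(W \right)} = 3 - \frac{1 - \frac{W}{2}}{3 \left(1 + \frac{W}{2}\right)}$
$j = \sqrt{35} \approx 5.9161$
$\left(z{\left(u{\left(1 \right)} \right)} - 112\right) j = \left(\frac{2 \left(8 + 5 \cdot \frac{1}{8} \cdot 1\right)}{3 \left(2 + \frac{1}{8} \cdot 1\right)} - 112\right) \sqrt{35} = \left(\frac{2 \left(8 + 5 \cdot \frac{1}{8}\right)}{3 \left(2 + \frac{1}{8}\right)} - 112\right) \sqrt{35} = \left(\frac{2 \left(8 + \frac{5}{8}\right)}{3 \cdot \frac{17}{8}} - 112\right) \sqrt{35} = \left(\frac{2}{3} \cdot \frac{8}{17} \cdot \frac{69}{8} - 112\right) \sqrt{35} = \left(\frac{46}{17} - 112\right) \sqrt{35} = - \frac{1858 \sqrt{35}}{17}$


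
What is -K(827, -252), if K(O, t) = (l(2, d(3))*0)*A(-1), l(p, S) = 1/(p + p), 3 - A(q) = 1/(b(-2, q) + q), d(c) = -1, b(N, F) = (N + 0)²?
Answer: 0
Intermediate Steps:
b(N, F) = N²
A(q) = 3 - 1/(4 + q) (A(q) = 3 - 1/((-2)² + q) = 3 - 1/(4 + q))
l(p, S) = 1/(2*p)
K(O, t) = 0 (K(O, t) = (((½)/2)*0)*((11 + 3*(-1))/(4 - 1)) = (((½)*(½))*0)*((11 - 3)/3) = ((¼)*0)*((⅓)*8) = 0*(8/3) = 0)
-K(827, -252) = -1*0 = 0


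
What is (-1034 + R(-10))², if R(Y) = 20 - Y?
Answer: 1008016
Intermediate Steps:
(-1034 + R(-10))² = (-1034 + (20 - 1*(-10)))² = (-1034 + (20 + 10))² = (-1034 + 30)² = (-1004)² = 1008016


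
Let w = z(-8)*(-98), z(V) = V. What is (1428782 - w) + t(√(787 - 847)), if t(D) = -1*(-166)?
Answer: 1428164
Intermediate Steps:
w = 784 (w = -8*(-98) = 784)
t(D) = 166
(1428782 - w) + t(√(787 - 847)) = (1428782 - 1*784) + 166 = (1428782 - 784) + 166 = 1427998 + 166 = 1428164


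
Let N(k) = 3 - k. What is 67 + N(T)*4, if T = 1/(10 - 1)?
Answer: 707/9 ≈ 78.556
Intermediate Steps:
T = ⅑ (T = 1/9 = ⅑ ≈ 0.11111)
67 + N(T)*4 = 67 + (3 - 1*⅑)*4 = 67 + (3 - ⅑)*4 = 67 + (26/9)*4 = 67 + 104/9 = 707/9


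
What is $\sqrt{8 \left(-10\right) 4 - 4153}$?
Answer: $3 i \sqrt{497} \approx 66.88 i$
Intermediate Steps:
$\sqrt{8 \left(-10\right) 4 - 4153} = \sqrt{\left(-80\right) 4 - 4153} = \sqrt{-320 - 4153} = \sqrt{-4473} = 3 i \sqrt{497}$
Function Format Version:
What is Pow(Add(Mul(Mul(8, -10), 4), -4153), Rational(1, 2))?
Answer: Mul(3, I, Pow(497, Rational(1, 2))) ≈ Mul(66.880, I)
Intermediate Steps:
Pow(Add(Mul(Mul(8, -10), 4), -4153), Rational(1, 2)) = Pow(Add(Mul(-80, 4), -4153), Rational(1, 2)) = Pow(Add(-320, -4153), Rational(1, 2)) = Pow(-4473, Rational(1, 2)) = Mul(3, I, Pow(497, Rational(1, 2)))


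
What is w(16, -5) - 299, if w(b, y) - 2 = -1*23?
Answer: -320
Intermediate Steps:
w(b, y) = -21 (w(b, y) = 2 - 1*23 = 2 - 23 = -21)
w(16, -5) - 299 = -21 - 299 = -320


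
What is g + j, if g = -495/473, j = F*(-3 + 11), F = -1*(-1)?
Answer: 299/43 ≈ 6.9535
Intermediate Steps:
F = 1
j = 8 (j = 1*(-3 + 11) = 1*8 = 8)
g = -45/43 (g = -495*1/473 = -45/43 ≈ -1.0465)
g + j = -45/43 + 8 = 299/43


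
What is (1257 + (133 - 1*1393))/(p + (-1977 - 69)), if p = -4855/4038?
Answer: 12114/8266603 ≈ 0.0014654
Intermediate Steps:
p = -4855/4038 (p = -4855*1/4038 = -4855/4038 ≈ -1.2023)
(1257 + (133 - 1*1393))/(p + (-1977 - 69)) = (1257 + (133 - 1*1393))/(-4855/4038 + (-1977 - 69)) = (1257 + (133 - 1393))/(-4855/4038 - 2046) = (1257 - 1260)/(-8266603/4038) = -3*(-4038/8266603) = 12114/8266603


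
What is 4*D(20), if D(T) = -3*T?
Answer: -240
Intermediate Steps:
4*D(20) = 4*(-3*20) = 4*(-60) = -240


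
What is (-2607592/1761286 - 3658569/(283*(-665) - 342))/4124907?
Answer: 2976079393415/684873939682970937 ≈ 4.3454e-6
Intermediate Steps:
(-2607592/1761286 - 3658569/(283*(-665) - 342))/4124907 = (-2607592*1/1761286 - 3658569/(-188195 - 342))*(1/4124907) = (-1303796/880643 - 3658569/(-188537))*(1/4124907) = (-1303796/880643 - 3658569*(-1/188537))*(1/4124907) = (-1303796/880643 + 3658569/188537)*(1/4124907) = (2976079393415/166033789291)*(1/4124907) = 2976079393415/684873939682970937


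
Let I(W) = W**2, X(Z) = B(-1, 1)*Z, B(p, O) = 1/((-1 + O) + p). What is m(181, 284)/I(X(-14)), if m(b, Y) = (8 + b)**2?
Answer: 729/4 ≈ 182.25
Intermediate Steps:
B(p, O) = 1/(-1 + O + p)
X(Z) = -Z (X(Z) = Z/(-1 + 1 - 1) = Z/(-1) = -Z)
m(181, 284)/I(X(-14)) = (8 + 181)**2/((-1*(-14))**2) = 189**2/(14**2) = 35721/196 = 35721*(1/196) = 729/4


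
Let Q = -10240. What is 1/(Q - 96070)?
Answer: -1/106310 ≈ -9.4064e-6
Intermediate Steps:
1/(Q - 96070) = 1/(-10240 - 96070) = 1/(-106310) = -1/106310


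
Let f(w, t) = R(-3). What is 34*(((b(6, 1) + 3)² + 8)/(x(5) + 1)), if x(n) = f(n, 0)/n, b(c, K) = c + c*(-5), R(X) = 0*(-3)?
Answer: 15266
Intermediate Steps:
R(X) = 0
b(c, K) = -4*c (b(c, K) = c - 5*c = -4*c)
f(w, t) = 0
x(n) = 0 (x(n) = 0/n = 0)
34*(((b(6, 1) + 3)² + 8)/(x(5) + 1)) = 34*(((-4*6 + 3)² + 8)/(0 + 1)) = 34*(((-24 + 3)² + 8)/1) = 34*(((-21)² + 8)*1) = 34*((441 + 8)*1) = 34*(449*1) = 34*449 = 15266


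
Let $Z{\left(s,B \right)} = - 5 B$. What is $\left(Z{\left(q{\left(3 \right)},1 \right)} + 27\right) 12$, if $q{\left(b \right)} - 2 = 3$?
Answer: $264$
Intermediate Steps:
$q{\left(b \right)} = 5$ ($q{\left(b \right)} = 2 + 3 = 5$)
$\left(Z{\left(q{\left(3 \right)},1 \right)} + 27\right) 12 = \left(\left(-5\right) 1 + 27\right) 12 = \left(-5 + 27\right) 12 = 22 \cdot 12 = 264$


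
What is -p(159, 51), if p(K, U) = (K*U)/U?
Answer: -159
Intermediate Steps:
p(K, U) = K
-p(159, 51) = -1*159 = -159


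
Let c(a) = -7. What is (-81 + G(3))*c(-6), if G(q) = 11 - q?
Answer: 511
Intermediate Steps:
(-81 + G(3))*c(-6) = (-81 + (11 - 1*3))*(-7) = (-81 + (11 - 3))*(-7) = (-81 + 8)*(-7) = -73*(-7) = 511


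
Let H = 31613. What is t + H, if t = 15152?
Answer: 46765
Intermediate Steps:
t + H = 15152 + 31613 = 46765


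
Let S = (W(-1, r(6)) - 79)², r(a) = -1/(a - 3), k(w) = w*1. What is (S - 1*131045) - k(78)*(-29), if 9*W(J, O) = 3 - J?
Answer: -9931574/81 ≈ -1.2261e+5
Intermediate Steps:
k(w) = w
r(a) = -1/(-3 + a)
W(J, O) = ⅓ - J/9 (W(J, O) = (3 - J)/9 = ⅓ - J/9)
S = 499849/81 (S = ((⅓ - ⅑*(-1)) - 79)² = ((⅓ + ⅑) - 79)² = (4/9 - 79)² = (-707/9)² = 499849/81 ≈ 6171.0)
(S - 1*131045) - k(78)*(-29) = (499849/81 - 1*131045) - 78*(-29) = (499849/81 - 131045) - 1*(-2262) = -10114796/81 + 2262 = -9931574/81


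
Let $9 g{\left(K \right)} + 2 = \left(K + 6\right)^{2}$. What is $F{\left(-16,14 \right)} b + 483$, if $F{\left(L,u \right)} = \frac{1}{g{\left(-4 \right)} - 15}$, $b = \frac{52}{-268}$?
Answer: $\frac{4304130}{8911} \approx 483.01$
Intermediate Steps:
$b = - \frac{13}{67}$ ($b = 52 \left(- \frac{1}{268}\right) = - \frac{13}{67} \approx -0.19403$)
$g{\left(K \right)} = - \frac{2}{9} + \frac{\left(6 + K\right)^{2}}{9}$ ($g{\left(K \right)} = - \frac{2}{9} + \frac{\left(K + 6\right)^{2}}{9} = - \frac{2}{9} + \frac{\left(6 + K\right)^{2}}{9}$)
$F{\left(L,u \right)} = - \frac{9}{133}$ ($F{\left(L,u \right)} = \frac{1}{\left(- \frac{2}{9} + \frac{\left(6 - 4\right)^{2}}{9}\right) - 15} = \frac{1}{\left(- \frac{2}{9} + \frac{2^{2}}{9}\right) - 15} = \frac{1}{\left(- \frac{2}{9} + \frac{1}{9} \cdot 4\right) - 15} = \frac{1}{\left(- \frac{2}{9} + \frac{4}{9}\right) - 15} = \frac{1}{\frac{2}{9} - 15} = \frac{1}{- \frac{133}{9}} = - \frac{9}{133}$)
$F{\left(-16,14 \right)} b + 483 = \left(- \frac{9}{133}\right) \left(- \frac{13}{67}\right) + 483 = \frac{117}{8911} + 483 = \frac{4304130}{8911}$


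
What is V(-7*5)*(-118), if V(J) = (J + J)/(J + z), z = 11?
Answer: -2065/6 ≈ -344.17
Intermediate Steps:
V(J) = 2*J/(11 + J) (V(J) = (J + J)/(J + 11) = (2*J)/(11 + J) = 2*J/(11 + J))
V(-7*5)*(-118) = (2*(-7*5)/(11 - 7*5))*(-118) = (2*(-35)/(11 - 35))*(-118) = (2*(-35)/(-24))*(-118) = (2*(-35)*(-1/24))*(-118) = (35/12)*(-118) = -2065/6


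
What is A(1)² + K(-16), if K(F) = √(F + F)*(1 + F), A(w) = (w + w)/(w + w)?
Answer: 1 - 60*I*√2 ≈ 1.0 - 84.853*I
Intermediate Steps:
A(w) = 1 (A(w) = (2*w)/((2*w)) = (2*w)*(1/(2*w)) = 1)
K(F) = √2*√F*(1 + F) (K(F) = √(2*F)*(1 + F) = (√2*√F)*(1 + F) = √2*√F*(1 + F))
A(1)² + K(-16) = 1² + √2*√(-16)*(1 - 16) = 1 + √2*(4*I)*(-15) = 1 - 60*I*√2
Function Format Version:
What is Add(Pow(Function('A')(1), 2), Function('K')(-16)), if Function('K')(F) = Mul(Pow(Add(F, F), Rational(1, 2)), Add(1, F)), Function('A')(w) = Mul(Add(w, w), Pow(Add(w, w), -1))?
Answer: Add(1, Mul(-60, I, Pow(2, Rational(1, 2)))) ≈ Add(1.0000, Mul(-84.853, I))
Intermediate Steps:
Function('A')(w) = 1 (Function('A')(w) = Mul(Mul(2, w), Pow(Mul(2, w), -1)) = Mul(Mul(2, w), Mul(Rational(1, 2), Pow(w, -1))) = 1)
Function('K')(F) = Mul(Pow(2, Rational(1, 2)), Pow(F, Rational(1, 2)), Add(1, F)) (Function('K')(F) = Mul(Pow(Mul(2, F), Rational(1, 2)), Add(1, F)) = Mul(Mul(Pow(2, Rational(1, 2)), Pow(F, Rational(1, 2))), Add(1, F)) = Mul(Pow(2, Rational(1, 2)), Pow(F, Rational(1, 2)), Add(1, F)))
Add(Pow(Function('A')(1), 2), Function('K')(-16)) = Add(Pow(1, 2), Mul(Pow(2, Rational(1, 2)), Pow(-16, Rational(1, 2)), Add(1, -16))) = Add(1, Mul(Pow(2, Rational(1, 2)), Mul(4, I), -15)) = Add(1, Mul(-60, I, Pow(2, Rational(1, 2))))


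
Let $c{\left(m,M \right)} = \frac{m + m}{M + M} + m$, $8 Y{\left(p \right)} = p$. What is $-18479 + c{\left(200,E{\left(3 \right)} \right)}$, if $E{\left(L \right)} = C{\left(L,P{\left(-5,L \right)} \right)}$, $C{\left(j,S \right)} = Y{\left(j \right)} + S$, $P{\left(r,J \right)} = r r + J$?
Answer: $- \frac{4147733}{227} \approx -18272.0$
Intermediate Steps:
$Y{\left(p \right)} = \frac{p}{8}$
$P{\left(r,J \right)} = J + r^{2}$ ($P{\left(r,J \right)} = r^{2} + J = J + r^{2}$)
$C{\left(j,S \right)} = S + \frac{j}{8}$ ($C{\left(j,S \right)} = \frac{j}{8} + S = S + \frac{j}{8}$)
$E{\left(L \right)} = 25 + \frac{9 L}{8}$ ($E{\left(L \right)} = \left(L + \left(-5\right)^{2}\right) + \frac{L}{8} = \left(L + 25\right) + \frac{L}{8} = \left(25 + L\right) + \frac{L}{8} = 25 + \frac{9 L}{8}$)
$c{\left(m,M \right)} = m + \frac{m}{M}$ ($c{\left(m,M \right)} = \frac{2 m}{2 M} + m = 2 m \frac{1}{2 M} + m = \frac{m}{M} + m = m + \frac{m}{M}$)
$-18479 + c{\left(200,E{\left(3 \right)} \right)} = -18479 + \left(200 + \frac{200}{25 + \frac{9}{8} \cdot 3}\right) = -18479 + \left(200 + \frac{200}{25 + \frac{27}{8}}\right) = -18479 + \left(200 + \frac{200}{\frac{227}{8}}\right) = -18479 + \left(200 + 200 \cdot \frac{8}{227}\right) = -18479 + \left(200 + \frac{1600}{227}\right) = -18479 + \frac{47000}{227} = - \frac{4147733}{227}$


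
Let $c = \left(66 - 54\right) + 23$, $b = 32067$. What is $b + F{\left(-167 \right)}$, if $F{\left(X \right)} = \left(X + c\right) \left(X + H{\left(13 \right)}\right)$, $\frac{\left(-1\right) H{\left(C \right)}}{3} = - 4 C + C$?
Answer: $38667$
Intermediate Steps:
$H{\left(C \right)} = 9 C$ ($H{\left(C \right)} = - 3 \left(- 4 C + C\right) = - 3 \left(- 3 C\right) = 9 C$)
$c = 35$ ($c = 12 + 23 = 35$)
$F{\left(X \right)} = \left(35 + X\right) \left(117 + X\right)$ ($F{\left(X \right)} = \left(X + 35\right) \left(X + 9 \cdot 13\right) = \left(35 + X\right) \left(X + 117\right) = \left(35 + X\right) \left(117 + X\right)$)
$b + F{\left(-167 \right)} = 32067 + \left(4095 + \left(-167\right)^{2} + 152 \left(-167\right)\right) = 32067 + \left(4095 + 27889 - 25384\right) = 32067 + 6600 = 38667$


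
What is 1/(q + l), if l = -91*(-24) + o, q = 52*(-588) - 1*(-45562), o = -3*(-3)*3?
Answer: 1/17197 ≈ 5.8150e-5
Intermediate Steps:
o = 27 (o = 9*3 = 27)
q = 14986 (q = -30576 + 45562 = 14986)
l = 2211 (l = -91*(-24) + 27 = 2184 + 27 = 2211)
1/(q + l) = 1/(14986 + 2211) = 1/17197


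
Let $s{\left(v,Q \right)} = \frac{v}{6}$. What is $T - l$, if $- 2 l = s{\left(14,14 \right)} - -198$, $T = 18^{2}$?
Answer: $\frac{2545}{6} \approx 424.17$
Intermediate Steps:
$s{\left(v,Q \right)} = \frac{v}{6}$ ($s{\left(v,Q \right)} = v \frac{1}{6} = \frac{v}{6}$)
$T = 324$
$l = - \frac{601}{6}$ ($l = - \frac{\frac{1}{6} \cdot 14 - -198}{2} = - \frac{\frac{7}{3} + 198}{2} = \left(- \frac{1}{2}\right) \frac{601}{3} = - \frac{601}{6} \approx -100.17$)
$T - l = 324 - - \frac{601}{6} = 324 + \frac{601}{6} = \frac{2545}{6}$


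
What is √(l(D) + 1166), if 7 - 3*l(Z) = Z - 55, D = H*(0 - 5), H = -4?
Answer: 2*√295 ≈ 34.351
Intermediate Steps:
D = 20 (D = -4*(0 - 5) = -4*(-5) = 20)
l(Z) = 62/3 - Z/3 (l(Z) = 7/3 - (Z - 55)/3 = 7/3 - (-55 + Z)/3 = 7/3 + (55/3 - Z/3) = 62/3 - Z/3)
√(l(D) + 1166) = √((62/3 - ⅓*20) + 1166) = √((62/3 - 20/3) + 1166) = √(14 + 1166) = √1180 = 2*√295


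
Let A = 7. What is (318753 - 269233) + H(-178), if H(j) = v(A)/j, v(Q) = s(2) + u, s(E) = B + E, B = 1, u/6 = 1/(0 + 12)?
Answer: 17629113/356 ≈ 49520.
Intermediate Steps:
u = ½ (u = 6/(0 + 12) = 6/12 = 6*(1/12) = ½ ≈ 0.50000)
s(E) = 1 + E
v(Q) = 7/2 (v(Q) = (1 + 2) + ½ = 3 + ½ = 7/2)
H(j) = 7/(2*j)
(318753 - 269233) + H(-178) = (318753 - 269233) + (7/2)/(-178) = 49520 + (7/2)*(-1/178) = 49520 - 7/356 = 17629113/356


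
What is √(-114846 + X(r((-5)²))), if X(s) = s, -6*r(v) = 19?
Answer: 11*I*√34170/6 ≈ 338.89*I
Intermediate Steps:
r(v) = -19/6 (r(v) = -⅙*19 = -19/6)
√(-114846 + X(r((-5)²))) = √(-114846 - 19/6) = √(-689095/6) = 11*I*√34170/6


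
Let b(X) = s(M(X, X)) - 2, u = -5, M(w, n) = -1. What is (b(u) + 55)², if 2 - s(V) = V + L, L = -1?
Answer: 3249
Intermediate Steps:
s(V) = 3 - V (s(V) = 2 - (V - 1) = 2 - (-1 + V) = 2 + (1 - V) = 3 - V)
b(X) = 2 (b(X) = (3 - 1*(-1)) - 2 = (3 + 1) - 2 = 4 - 2 = 2)
(b(u) + 55)² = (2 + 55)² = 57² = 3249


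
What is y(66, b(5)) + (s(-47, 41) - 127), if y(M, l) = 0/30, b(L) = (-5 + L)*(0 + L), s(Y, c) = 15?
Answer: -112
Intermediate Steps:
b(L) = L*(-5 + L) (b(L) = (-5 + L)*L = L*(-5 + L))
y(M, l) = 0 (y(M, l) = 0*(1/30) = 0)
y(66, b(5)) + (s(-47, 41) - 127) = 0 + (15 - 127) = 0 - 112 = -112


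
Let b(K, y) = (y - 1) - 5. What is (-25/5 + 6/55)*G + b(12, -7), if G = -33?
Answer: 742/5 ≈ 148.40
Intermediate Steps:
b(K, y) = -6 + y (b(K, y) = (-1 + y) - 5 = -6 + y)
(-25/5 + 6/55)*G + b(12, -7) = (-25/5 + 6/55)*(-33) + (-6 - 7) = (-25*⅕ + 6*(1/55))*(-33) - 13 = (-5 + 6/55)*(-33) - 13 = -269/55*(-33) - 13 = 807/5 - 13 = 742/5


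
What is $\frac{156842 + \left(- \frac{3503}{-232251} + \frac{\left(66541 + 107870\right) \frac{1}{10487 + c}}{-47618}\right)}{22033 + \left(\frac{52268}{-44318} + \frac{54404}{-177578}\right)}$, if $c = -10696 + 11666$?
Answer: $\frac{4344390763333658728932937651}{610254255820726670751308346} \approx 7.119$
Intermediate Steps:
$c = 970$
$\frac{156842 + \left(- \frac{3503}{-232251} + \frac{\left(66541 + 107870\right) \frac{1}{10487 + c}}{-47618}\right)}{22033 + \left(\frac{52268}{-44318} + \frac{54404}{-177578}\right)} = \frac{156842 + \left(- \frac{3503}{-232251} + \frac{\left(66541 + 107870\right) \frac{1}{10487 + 970}}{-47618}\right)}{22033 + \left(\frac{52268}{-44318} + \frac{54404}{-177578}\right)} = \frac{156842 + \left(\left(-3503\right) \left(- \frac{1}{232251}\right) + \frac{174411}{11457} \left(- \frac{1}{47618}\right)\right)}{22033 + \left(52268 \left(- \frac{1}{44318}\right) + 54404 \left(- \frac{1}{177578}\right)\right)} = \frac{156842 + \left(\frac{3503}{232251} + 174411 \cdot \frac{1}{11457} \left(- \frac{1}{47618}\right)\right)}{22033 - \frac{2923180844}{1967475451}} = \frac{156842 + \left(\frac{3503}{232251} + \frac{19379}{1273} \left(- \frac{1}{47618}\right)\right)}{22033 - \frac{2923180844}{1967475451}} = \frac{156842 + \left(\frac{3503}{232251} - \frac{19379}{60617714}\right)}{\frac{43346463431039}{1967475451}} = \left(156842 + \frac{207843060013}{14078524694214}\right) \frac{1967475451}{43346463431039} = \frac{2208104177932972201}{14078524694214} \cdot \frac{1967475451}{43346463431039} = \frac{4344390763333658728932937651}{610254255820726670751308346}$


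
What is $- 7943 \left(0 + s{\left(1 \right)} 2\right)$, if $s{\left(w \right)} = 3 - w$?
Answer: $-31772$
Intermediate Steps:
$- 7943 \left(0 + s{\left(1 \right)} 2\right) = - 7943 \left(0 + \left(3 - 1\right) 2\right) = - 7943 \left(0 + 2 \cdot 2\right) = - 7943 \left(0 + 4\right) = \left(-7943\right) 4 = -31772$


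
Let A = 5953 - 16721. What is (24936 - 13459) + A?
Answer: 709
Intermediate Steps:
A = -10768
(24936 - 13459) + A = (24936 - 13459) - 10768 = 11477 - 10768 = 709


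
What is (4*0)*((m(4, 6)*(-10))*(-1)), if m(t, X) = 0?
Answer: 0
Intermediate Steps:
(4*0)*((m(4, 6)*(-10))*(-1)) = (4*0)*((0*(-10))*(-1)) = 0*(0*(-1)) = 0*0 = 0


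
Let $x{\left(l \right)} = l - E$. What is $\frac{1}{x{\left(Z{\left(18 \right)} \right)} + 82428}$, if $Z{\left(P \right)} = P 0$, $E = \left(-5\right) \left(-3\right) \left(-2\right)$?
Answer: $\frac{1}{82458} \approx 1.2127 \cdot 10^{-5}$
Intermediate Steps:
$E = -30$ ($E = 15 \left(-2\right) = -30$)
$Z{\left(P \right)} = 0$
$x{\left(l \right)} = 30 + l$ ($x{\left(l \right)} = l - -30 = l + 30 = 30 + l$)
$\frac{1}{x{\left(Z{\left(18 \right)} \right)} + 82428} = \frac{1}{\left(30 + 0\right) + 82428} = \frac{1}{30 + 82428} = \frac{1}{82458}$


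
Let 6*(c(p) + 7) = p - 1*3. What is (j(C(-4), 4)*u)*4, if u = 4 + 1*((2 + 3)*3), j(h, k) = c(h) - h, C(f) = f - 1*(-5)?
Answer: -1900/3 ≈ -633.33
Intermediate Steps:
C(f) = 5 + f (C(f) = f + 5 = 5 + f)
c(p) = -15/2 + p/6 (c(p) = -7 + (p - 1*3)/6 = -7 + (p - 3)/6 = -7 + (-3 + p)/6 = -7 + (-1/2 + p/6) = -15/2 + p/6)
j(h, k) = -15/2 - 5*h/6 (j(h, k) = (-15/2 + h/6) - h = -15/2 - 5*h/6)
u = 19 (u = 4 + 1*(5*3) = 4 + 1*15 = 4 + 15 = 19)
(j(C(-4), 4)*u)*4 = ((-15/2 - 5*(5 - 4)/6)*19)*4 = ((-15/2 - 5/6*1)*19)*4 = ((-15/2 - 5/6)*19)*4 = -25/3*19*4 = -475/3*4 = -1900/3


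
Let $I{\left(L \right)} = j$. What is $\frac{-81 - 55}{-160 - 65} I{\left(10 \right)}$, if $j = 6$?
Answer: $\frac{272}{75} \approx 3.6267$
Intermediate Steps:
$I{\left(L \right)} = 6$
$\frac{-81 - 55}{-160 - 65} I{\left(10 \right)} = \frac{-81 - 55}{-160 - 65} \cdot 6 = - \frac{136}{-225} \cdot 6 = \left(-136\right) \left(- \frac{1}{225}\right) 6 = \frac{136}{225} \cdot 6 = \frac{272}{75}$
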